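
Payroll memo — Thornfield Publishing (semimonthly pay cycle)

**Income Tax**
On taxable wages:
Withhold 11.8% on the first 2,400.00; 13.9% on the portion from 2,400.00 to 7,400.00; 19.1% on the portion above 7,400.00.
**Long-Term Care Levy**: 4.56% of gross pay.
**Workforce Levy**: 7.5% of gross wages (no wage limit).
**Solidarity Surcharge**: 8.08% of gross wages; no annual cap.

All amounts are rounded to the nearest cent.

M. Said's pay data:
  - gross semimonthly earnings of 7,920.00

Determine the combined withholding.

2,672.61

Income Tax: taxable = 7,920.00
  978.20 + 19.1% × (7,920.00 − 7,400.00) = 978.20 + 19.1% × 520.00 = 1,077.52
Long-Term Care Levy: 4.56% × 7,920.00 = 361.15
Workforce Levy: 7.5% × 7,920.00 = 594.00
Solidarity Surcharge: 8.08% × 7,920.00 = 639.94
Total: 1,077.52 + 361.15 + 594.00 + 639.94 = 2,672.61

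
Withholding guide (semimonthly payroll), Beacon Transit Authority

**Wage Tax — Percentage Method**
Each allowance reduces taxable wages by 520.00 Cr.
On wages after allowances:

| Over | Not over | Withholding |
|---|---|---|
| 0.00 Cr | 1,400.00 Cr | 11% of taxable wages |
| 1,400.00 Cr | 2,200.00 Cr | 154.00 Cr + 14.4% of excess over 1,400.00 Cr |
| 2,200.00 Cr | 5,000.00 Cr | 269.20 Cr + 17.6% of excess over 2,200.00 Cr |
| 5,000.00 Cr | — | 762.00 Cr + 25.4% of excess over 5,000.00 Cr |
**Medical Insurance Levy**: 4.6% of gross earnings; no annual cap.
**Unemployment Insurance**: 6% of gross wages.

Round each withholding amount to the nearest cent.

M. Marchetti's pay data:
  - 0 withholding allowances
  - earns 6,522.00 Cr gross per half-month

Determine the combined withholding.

1,839.92 Cr

Wage Tax: taxable = 6,522.00 Cr
  762.00 Cr + 25.4% × (6,522.00 Cr − 5,000.00 Cr) = 762.00 Cr + 25.4% × 1,522.00 Cr = 1,148.59 Cr
Medical Insurance Levy: 4.6% × 6,522.00 Cr = 300.01 Cr
Unemployment Insurance: 6% × 6,522.00 Cr = 391.32 Cr
Total: 1,148.59 Cr + 300.01 Cr + 391.32 Cr = 1,839.92 Cr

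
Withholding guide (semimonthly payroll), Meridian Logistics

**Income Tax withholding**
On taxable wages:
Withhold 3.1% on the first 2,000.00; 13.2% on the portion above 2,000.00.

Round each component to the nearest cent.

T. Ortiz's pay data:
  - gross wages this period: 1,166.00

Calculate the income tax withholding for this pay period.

Income Tax: taxable = 1,166.00
  3.1% × 1,166.00 = 36.15

36.15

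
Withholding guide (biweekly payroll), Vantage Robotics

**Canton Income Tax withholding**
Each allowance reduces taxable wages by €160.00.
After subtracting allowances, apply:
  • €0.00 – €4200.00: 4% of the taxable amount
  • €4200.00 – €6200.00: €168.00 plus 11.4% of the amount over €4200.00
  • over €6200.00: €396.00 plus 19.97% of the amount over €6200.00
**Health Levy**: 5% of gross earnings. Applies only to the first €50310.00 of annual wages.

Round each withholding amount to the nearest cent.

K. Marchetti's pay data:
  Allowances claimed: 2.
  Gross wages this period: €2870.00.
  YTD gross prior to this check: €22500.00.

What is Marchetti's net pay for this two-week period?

Canton Income Tax: taxable = €2870.00 − 2×€160.00 = €2550.00
  4% × €2550.00 = €102.00
Health Levy: 5% × €2870.00 = €143.50
Total withheld: €102.00 + €143.50 = €245.50
Net pay: €2870.00 − €245.50 = €2624.50

€2624.50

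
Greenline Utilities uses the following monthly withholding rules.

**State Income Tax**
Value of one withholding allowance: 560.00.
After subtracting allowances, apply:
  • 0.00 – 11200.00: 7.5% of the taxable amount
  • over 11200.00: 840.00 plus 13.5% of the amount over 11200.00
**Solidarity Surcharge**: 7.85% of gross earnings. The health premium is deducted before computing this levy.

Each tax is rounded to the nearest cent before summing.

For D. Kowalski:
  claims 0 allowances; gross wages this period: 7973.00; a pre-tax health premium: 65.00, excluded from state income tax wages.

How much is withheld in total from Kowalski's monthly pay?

State Income Tax: taxable = 7973.00 − 65.00 = 7908.00
  7.5% × 7908.00 = 593.10
Solidarity Surcharge: 7.85% × 7908.00 = 620.78
Total: 593.10 + 620.78 = 1213.88

1213.88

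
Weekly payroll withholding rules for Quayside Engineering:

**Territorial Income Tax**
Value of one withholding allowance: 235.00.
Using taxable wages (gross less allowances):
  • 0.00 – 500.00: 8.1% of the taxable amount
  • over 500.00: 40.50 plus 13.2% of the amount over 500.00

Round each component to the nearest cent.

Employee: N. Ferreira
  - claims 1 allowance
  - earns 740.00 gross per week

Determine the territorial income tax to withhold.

41.16

Territorial Income Tax: taxable = 740.00 − 1×235.00 = 505.00
  40.50 + 13.2% × (505.00 − 500.00) = 40.50 + 13.2% × 5.00 = 41.16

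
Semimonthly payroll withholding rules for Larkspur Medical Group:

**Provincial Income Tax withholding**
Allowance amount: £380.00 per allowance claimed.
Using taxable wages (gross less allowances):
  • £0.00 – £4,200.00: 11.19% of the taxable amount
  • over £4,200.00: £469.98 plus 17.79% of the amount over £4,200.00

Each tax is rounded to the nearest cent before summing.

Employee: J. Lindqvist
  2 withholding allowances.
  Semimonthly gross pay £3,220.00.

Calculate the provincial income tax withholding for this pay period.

Provincial Income Tax: taxable = £3,220.00 − 2×£380.00 = £2,460.00
  11.19% × £2,460.00 = £275.27

£275.27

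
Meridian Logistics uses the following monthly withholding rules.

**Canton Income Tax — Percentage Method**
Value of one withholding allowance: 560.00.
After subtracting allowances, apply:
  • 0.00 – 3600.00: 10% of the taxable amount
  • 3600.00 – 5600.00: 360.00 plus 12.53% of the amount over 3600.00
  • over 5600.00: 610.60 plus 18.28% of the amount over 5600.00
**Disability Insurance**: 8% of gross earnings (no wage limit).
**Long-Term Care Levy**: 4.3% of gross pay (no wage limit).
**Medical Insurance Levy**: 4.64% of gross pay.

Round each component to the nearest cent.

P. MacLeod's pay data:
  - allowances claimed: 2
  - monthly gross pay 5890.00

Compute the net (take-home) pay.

4385.63

Canton Income Tax: taxable = 5890.00 − 2×560.00 = 4770.00
  360.00 + 12.53% × (4770.00 − 3600.00) = 360.00 + 12.53% × 1170.00 = 506.60
Disability Insurance: 8% × 5890.00 = 471.20
Long-Term Care Levy: 4.3% × 5890.00 = 253.27
Medical Insurance Levy: 4.64% × 5890.00 = 273.30
Total withheld: 506.60 + 471.20 + 253.27 + 273.30 = 1504.37
Net pay: 5890.00 − 1504.37 = 4385.63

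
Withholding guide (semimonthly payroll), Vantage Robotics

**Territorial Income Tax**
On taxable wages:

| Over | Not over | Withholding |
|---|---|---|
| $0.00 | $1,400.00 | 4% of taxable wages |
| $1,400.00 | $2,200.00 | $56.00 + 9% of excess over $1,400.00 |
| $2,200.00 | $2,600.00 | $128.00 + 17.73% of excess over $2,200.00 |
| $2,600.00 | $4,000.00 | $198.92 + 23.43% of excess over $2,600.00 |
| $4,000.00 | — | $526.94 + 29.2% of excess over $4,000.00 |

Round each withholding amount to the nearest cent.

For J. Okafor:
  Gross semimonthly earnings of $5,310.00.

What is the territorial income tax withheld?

Territorial Income Tax: taxable = $5,310.00
  $526.94 + 29.2% × ($5,310.00 − $4,000.00) = $526.94 + 29.2% × $1,310.00 = $909.46

$909.46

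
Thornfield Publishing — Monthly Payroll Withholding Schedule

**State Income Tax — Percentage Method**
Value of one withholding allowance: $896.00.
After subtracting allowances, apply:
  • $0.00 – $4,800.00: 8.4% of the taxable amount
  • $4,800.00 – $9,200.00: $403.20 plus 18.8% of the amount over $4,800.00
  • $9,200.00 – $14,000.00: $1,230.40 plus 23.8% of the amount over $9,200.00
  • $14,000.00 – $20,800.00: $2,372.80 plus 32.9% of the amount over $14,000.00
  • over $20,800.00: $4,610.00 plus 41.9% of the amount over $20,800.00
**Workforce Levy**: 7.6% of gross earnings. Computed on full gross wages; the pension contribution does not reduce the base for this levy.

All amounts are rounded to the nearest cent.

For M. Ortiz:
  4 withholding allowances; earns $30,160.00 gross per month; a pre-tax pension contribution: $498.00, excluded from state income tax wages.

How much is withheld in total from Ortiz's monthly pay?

$9,113.64

State Income Tax: taxable = $30,160.00 − $498.00 − 4×$896.00 = $26,078.00
  $4,610.00 + 41.9% × ($26,078.00 − $20,800.00) = $4,610.00 + 41.9% × $5,278.00 = $6,821.48
Workforce Levy: 7.6% × $30,160.00 = $2,292.16
Total: $6,821.48 + $2,292.16 = $9,113.64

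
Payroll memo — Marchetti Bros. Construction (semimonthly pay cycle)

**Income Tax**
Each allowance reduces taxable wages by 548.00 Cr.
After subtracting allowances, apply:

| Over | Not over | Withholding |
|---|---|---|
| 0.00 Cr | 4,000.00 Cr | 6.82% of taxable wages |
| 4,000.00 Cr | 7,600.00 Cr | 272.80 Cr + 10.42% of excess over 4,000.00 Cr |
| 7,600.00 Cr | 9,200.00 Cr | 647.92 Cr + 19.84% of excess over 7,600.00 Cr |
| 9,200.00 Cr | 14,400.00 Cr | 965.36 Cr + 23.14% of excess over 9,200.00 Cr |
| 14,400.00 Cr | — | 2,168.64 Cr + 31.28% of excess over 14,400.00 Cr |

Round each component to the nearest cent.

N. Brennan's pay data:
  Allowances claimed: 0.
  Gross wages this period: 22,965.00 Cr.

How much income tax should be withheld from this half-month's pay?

4,847.77 Cr

Income Tax: taxable = 22,965.00 Cr
  2,168.64 Cr + 31.28% × (22,965.00 Cr − 14,400.00 Cr) = 2,168.64 Cr + 31.28% × 8,565.00 Cr = 4,847.77 Cr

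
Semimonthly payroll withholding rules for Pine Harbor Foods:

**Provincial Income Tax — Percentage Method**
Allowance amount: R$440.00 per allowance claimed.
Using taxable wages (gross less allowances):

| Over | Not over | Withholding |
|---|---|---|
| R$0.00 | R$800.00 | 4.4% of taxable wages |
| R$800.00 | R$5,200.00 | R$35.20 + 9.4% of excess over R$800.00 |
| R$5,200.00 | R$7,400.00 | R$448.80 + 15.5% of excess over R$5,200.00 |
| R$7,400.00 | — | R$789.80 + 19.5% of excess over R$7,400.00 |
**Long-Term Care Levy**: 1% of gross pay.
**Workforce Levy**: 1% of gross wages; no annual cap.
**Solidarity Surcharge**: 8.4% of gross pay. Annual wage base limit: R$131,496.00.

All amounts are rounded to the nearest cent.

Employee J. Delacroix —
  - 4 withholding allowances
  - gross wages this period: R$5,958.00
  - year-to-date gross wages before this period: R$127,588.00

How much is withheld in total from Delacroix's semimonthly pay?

Provincial Income Tax: taxable = R$5,958.00 − 4×R$440.00 = R$4,198.00
  R$35.20 + 9.4% × (R$4,198.00 − R$800.00) = R$35.20 + 9.4% × R$3,398.00 = R$354.61
Long-Term Care Levy: 1% × R$5,958.00 = R$59.58
Workforce Levy: 1% × R$5,958.00 = R$59.58
Solidarity Surcharge: cap R$131,496.00 − YTD R$127,588.00 = R$3,908.00 subject; 8.4% × R$3,908.00 = R$328.27
Total: R$354.61 + R$59.58 + R$59.58 + R$328.27 = R$802.04

R$802.04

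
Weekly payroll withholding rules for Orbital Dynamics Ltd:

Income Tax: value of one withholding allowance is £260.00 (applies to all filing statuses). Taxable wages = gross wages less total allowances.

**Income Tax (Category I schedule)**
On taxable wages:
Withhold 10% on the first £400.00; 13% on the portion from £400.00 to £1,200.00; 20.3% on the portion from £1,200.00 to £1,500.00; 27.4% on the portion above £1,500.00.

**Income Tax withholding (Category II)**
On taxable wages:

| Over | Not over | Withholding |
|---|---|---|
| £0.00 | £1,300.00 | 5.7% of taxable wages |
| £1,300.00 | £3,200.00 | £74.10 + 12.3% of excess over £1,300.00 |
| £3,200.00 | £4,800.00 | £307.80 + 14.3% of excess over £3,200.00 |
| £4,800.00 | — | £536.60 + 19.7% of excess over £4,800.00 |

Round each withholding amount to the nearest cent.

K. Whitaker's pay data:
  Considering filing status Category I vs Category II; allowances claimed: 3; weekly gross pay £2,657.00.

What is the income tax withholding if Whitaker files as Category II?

£145.07

Income Tax (Category II): taxable = £2,657.00 − 3×£260.00 = £1,877.00
  £74.10 + 12.3% × (£1,877.00 − £1,300.00) = £74.10 + 12.3% × £577.00 = £145.07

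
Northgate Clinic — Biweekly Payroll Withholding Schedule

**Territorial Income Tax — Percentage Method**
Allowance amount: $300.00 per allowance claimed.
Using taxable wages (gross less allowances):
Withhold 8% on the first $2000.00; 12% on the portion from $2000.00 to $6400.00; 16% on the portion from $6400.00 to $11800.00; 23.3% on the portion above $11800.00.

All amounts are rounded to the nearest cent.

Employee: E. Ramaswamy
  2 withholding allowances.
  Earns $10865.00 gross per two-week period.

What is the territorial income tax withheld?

Territorial Income Tax: taxable = $10865.00 − 2×$300.00 = $10265.00
  $688.00 + 16% × ($10265.00 − $6400.00) = $688.00 + 16% × $3865.00 = $1306.40

$1306.40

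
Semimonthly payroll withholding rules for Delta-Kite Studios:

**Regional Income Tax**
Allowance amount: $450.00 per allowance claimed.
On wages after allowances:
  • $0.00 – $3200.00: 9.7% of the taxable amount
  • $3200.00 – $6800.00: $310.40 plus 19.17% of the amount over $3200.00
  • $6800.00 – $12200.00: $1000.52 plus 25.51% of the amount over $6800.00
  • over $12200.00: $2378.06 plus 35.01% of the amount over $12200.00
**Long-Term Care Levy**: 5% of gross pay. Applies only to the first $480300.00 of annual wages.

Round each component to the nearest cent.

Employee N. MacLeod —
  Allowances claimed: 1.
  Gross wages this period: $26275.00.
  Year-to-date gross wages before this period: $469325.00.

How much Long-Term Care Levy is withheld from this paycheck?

$548.75

Long-Term Care Levy: cap $480300.00 − YTD $469325.00 = $10975.00 subject; 5% × $10975.00 = $548.75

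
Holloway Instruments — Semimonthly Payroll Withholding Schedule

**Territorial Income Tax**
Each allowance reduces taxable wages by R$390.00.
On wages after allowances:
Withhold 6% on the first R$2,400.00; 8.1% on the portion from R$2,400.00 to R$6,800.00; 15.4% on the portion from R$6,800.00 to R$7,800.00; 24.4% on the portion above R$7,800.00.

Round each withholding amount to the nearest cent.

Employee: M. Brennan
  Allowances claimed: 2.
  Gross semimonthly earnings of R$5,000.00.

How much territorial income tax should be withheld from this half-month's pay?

Territorial Income Tax: taxable = R$5,000.00 − 2×R$390.00 = R$4,220.00
  R$144.00 + 8.1% × (R$4,220.00 − R$2,400.00) = R$144.00 + 8.1% × R$1,820.00 = R$291.42

R$291.42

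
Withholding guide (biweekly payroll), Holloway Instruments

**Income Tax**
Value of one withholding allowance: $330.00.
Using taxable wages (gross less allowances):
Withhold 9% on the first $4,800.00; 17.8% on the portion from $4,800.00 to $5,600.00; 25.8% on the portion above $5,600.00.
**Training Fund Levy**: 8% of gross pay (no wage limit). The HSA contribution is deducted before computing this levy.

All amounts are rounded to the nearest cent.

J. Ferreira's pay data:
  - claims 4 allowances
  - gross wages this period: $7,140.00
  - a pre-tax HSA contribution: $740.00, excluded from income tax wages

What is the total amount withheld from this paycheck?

$993.84

Income Tax: taxable = $7,140.00 − $740.00 − 4×$330.00 = $5,080.00
  $432.00 + 17.8% × ($5,080.00 − $4,800.00) = $432.00 + 17.8% × $280.00 = $481.84
Training Fund Levy: 8% × $6,400.00 = $512.00
Total: $481.84 + $512.00 = $993.84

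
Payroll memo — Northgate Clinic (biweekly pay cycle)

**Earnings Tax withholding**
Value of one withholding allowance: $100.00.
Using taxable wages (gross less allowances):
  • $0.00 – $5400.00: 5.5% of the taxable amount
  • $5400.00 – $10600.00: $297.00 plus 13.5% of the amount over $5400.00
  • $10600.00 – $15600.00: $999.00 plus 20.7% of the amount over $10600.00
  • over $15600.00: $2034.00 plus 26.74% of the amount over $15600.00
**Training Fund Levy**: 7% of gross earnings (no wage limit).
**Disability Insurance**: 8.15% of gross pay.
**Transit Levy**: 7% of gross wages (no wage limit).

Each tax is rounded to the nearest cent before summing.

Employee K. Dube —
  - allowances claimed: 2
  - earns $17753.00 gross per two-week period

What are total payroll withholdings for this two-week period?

$6488.52

Earnings Tax: taxable = $17753.00 − 2×$100.00 = $17553.00
  $2034.00 + 26.74% × ($17553.00 − $15600.00) = $2034.00 + 26.74% × $1953.00 = $2556.23
Training Fund Levy: 7% × $17753.00 = $1242.71
Disability Insurance: 8.15% × $17753.00 = $1446.87
Transit Levy: 7% × $17753.00 = $1242.71
Total: $2556.23 + $1242.71 + $1446.87 + $1242.71 = $6488.52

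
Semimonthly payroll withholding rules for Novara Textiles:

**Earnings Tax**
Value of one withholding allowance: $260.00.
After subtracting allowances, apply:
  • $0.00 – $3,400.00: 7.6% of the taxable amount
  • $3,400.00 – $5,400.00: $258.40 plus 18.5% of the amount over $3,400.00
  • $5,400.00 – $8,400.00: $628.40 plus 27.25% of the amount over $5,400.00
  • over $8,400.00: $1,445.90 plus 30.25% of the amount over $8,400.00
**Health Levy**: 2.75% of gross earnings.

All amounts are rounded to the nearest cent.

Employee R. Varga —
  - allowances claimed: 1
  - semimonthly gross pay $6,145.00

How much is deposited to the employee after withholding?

Earnings Tax: taxable = $6,145.00 − 1×$260.00 = $5,885.00
  $628.40 + 27.25% × ($5,885.00 − $5,400.00) = $628.40 + 27.25% × $485.00 = $760.56
Health Levy: 2.75% × $6,145.00 = $168.99
Total withheld: $760.56 + $168.99 = $929.55
Net pay: $6,145.00 − $929.55 = $5,215.45

$5,215.45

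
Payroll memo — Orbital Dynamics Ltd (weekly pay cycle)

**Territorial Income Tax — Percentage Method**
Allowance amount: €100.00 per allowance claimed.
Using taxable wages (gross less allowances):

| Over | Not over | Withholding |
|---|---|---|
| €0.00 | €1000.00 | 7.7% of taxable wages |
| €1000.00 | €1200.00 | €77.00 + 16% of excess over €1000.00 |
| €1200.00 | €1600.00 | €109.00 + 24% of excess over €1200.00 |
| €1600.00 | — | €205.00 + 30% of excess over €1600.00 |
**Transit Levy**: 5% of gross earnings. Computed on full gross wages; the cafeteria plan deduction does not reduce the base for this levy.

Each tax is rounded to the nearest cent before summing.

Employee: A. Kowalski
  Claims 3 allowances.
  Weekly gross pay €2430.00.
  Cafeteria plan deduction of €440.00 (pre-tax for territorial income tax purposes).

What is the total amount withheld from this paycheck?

€353.50

Territorial Income Tax: taxable = €2430.00 − €440.00 − 3×€100.00 = €1690.00
  €205.00 + 30% × (€1690.00 − €1600.00) = €205.00 + 30% × €90.00 = €232.00
Transit Levy: 5% × €2430.00 = €121.50
Total: €232.00 + €121.50 = €353.50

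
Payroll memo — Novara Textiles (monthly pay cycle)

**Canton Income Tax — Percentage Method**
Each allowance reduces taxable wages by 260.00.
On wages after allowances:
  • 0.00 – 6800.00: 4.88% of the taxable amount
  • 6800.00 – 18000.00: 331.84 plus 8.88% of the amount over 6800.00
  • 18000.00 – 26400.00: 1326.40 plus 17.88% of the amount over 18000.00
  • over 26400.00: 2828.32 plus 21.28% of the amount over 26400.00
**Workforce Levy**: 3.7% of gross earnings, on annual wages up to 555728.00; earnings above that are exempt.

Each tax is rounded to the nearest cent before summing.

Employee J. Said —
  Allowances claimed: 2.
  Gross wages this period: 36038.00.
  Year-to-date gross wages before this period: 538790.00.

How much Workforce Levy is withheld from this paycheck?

626.71

Workforce Levy: cap 555728.00 − YTD 538790.00 = 16938.00 subject; 3.7% × 16938.00 = 626.71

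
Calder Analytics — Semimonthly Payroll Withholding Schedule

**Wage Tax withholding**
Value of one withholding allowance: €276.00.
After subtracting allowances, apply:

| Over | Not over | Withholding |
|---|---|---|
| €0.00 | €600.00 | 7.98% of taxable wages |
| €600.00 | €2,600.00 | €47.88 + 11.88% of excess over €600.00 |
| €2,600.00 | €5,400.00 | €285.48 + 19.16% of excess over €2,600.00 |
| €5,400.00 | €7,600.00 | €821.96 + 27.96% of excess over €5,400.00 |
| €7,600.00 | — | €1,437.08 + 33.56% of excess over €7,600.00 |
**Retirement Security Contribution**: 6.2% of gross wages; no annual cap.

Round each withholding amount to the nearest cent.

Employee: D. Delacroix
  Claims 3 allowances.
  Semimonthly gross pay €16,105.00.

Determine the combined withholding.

€5,011.99

Wage Tax: taxable = €16,105.00 − 3×€276.00 = €15,277.00
  €1,437.08 + 33.56% × (€15,277.00 − €7,600.00) = €1,437.08 + 33.56% × €7,677.00 = €4,013.48
Retirement Security Contribution: 6.2% × €16,105.00 = €998.51
Total: €4,013.48 + €998.51 = €5,011.99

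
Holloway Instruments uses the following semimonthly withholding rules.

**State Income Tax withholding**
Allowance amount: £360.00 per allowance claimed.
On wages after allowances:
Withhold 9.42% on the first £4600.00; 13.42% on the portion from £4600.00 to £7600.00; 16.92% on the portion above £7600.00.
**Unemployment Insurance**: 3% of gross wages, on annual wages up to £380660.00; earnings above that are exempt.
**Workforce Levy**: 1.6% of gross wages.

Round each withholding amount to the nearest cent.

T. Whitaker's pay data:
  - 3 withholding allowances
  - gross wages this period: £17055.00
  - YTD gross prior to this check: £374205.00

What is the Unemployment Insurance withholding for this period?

£193.65

Unemployment Insurance: cap £380660.00 − YTD £374205.00 = £6455.00 subject; 3% × £6455.00 = £193.65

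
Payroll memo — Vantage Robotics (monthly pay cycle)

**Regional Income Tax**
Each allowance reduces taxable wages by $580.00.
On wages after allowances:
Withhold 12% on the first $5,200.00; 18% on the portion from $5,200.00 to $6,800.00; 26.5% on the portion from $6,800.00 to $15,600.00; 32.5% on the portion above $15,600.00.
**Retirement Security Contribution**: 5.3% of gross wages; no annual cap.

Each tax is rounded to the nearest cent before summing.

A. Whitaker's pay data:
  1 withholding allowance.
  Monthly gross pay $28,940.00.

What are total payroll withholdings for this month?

Regional Income Tax: taxable = $28,940.00 − 1×$580.00 = $28,360.00
  $3,244.00 + 32.5% × ($28,360.00 − $15,600.00) = $3,244.00 + 32.5% × $12,760.00 = $7,391.00
Retirement Security Contribution: 5.3% × $28,940.00 = $1,533.82
Total: $7,391.00 + $1,533.82 = $8,924.82

$8,924.82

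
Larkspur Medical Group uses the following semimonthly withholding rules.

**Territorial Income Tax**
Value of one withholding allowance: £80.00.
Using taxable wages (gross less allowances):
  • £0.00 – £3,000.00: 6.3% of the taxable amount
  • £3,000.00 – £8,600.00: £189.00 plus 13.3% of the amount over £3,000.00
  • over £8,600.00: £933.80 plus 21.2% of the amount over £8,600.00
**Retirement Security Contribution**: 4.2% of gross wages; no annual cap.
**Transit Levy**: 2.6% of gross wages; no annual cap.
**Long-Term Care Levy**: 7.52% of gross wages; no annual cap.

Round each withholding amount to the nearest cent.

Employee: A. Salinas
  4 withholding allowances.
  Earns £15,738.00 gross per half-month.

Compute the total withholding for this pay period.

Territorial Income Tax: taxable = £15,738.00 − 4×£80.00 = £15,418.00
  £933.80 + 21.2% × (£15,418.00 − £8,600.00) = £933.80 + 21.2% × £6,818.00 = £2,379.22
Retirement Security Contribution: 4.2% × £15,738.00 = £661.00
Transit Levy: 2.6% × £15,738.00 = £409.19
Long-Term Care Levy: 7.52% × £15,738.00 = £1,183.50
Total: £2,379.22 + £661.00 + £409.19 + £1,183.50 = £4,632.91

£4,632.91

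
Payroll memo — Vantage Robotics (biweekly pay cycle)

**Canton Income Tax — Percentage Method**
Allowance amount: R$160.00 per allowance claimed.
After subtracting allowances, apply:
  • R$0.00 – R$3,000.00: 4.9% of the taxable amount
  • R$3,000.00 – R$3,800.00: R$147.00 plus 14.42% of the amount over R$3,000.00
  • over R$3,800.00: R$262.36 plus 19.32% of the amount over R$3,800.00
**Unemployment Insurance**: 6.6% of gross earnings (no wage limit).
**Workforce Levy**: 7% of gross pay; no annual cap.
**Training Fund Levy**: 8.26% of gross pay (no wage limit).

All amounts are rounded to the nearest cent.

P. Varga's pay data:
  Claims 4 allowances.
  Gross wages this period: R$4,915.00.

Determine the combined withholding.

R$1,428.55

Canton Income Tax: taxable = R$4,915.00 − 4×R$160.00 = R$4,275.00
  R$262.36 + 19.32% × (R$4,275.00 − R$3,800.00) = R$262.36 + 19.32% × R$475.00 = R$354.13
Unemployment Insurance: 6.6% × R$4,915.00 = R$324.39
Workforce Levy: 7% × R$4,915.00 = R$344.05
Training Fund Levy: 8.26% × R$4,915.00 = R$405.98
Total: R$354.13 + R$324.39 + R$344.05 + R$405.98 = R$1,428.55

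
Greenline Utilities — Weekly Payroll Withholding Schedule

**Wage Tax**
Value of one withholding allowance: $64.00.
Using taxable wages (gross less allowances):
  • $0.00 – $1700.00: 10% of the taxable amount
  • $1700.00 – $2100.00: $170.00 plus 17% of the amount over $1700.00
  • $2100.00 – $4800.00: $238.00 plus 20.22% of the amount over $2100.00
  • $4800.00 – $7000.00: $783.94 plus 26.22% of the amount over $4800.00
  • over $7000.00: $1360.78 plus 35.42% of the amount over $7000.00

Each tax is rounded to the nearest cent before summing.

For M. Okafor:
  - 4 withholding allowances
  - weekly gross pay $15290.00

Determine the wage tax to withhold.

$4206.42

Wage Tax: taxable = $15290.00 − 4×$64.00 = $15034.00
  $1360.78 + 35.42% × ($15034.00 − $7000.00) = $1360.78 + 35.42% × $8034.00 = $4206.42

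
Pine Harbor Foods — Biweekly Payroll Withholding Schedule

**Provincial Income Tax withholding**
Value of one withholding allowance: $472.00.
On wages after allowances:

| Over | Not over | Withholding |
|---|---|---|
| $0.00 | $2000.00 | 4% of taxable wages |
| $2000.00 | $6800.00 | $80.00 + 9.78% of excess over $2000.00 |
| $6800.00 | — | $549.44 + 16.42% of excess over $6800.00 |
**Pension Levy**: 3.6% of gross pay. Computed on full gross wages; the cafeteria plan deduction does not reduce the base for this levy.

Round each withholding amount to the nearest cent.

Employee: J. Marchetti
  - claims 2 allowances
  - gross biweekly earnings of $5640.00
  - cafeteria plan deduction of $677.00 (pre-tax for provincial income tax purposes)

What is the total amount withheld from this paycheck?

$480.50

Provincial Income Tax: taxable = $5640.00 − $677.00 − 2×$472.00 = $4019.00
  $80.00 + 9.78% × ($4019.00 − $2000.00) = $80.00 + 9.78% × $2019.00 = $277.46
Pension Levy: 3.6% × $5640.00 = $203.04
Total: $277.46 + $203.04 = $480.50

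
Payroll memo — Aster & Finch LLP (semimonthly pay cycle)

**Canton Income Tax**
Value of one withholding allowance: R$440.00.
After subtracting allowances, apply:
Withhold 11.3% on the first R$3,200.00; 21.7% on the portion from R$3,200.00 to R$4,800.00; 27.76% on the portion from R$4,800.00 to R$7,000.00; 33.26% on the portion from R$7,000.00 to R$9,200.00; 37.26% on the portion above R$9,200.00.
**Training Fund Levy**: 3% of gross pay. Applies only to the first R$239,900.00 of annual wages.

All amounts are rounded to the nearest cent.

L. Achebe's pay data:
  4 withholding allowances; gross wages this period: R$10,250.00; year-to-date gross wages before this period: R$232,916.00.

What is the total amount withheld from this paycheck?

Canton Income Tax: taxable = R$10,250.00 − 4×R$440.00 = R$8,490.00
  R$1,319.52 + 33.26% × (R$8,490.00 − R$7,000.00) = R$1,319.52 + 33.26% × R$1,490.00 = R$1,815.09
Training Fund Levy: cap R$239,900.00 − YTD R$232,916.00 = R$6,984.00 subject; 3% × R$6,984.00 = R$209.52
Total: R$1,815.09 + R$209.52 = R$2,024.61

R$2,024.61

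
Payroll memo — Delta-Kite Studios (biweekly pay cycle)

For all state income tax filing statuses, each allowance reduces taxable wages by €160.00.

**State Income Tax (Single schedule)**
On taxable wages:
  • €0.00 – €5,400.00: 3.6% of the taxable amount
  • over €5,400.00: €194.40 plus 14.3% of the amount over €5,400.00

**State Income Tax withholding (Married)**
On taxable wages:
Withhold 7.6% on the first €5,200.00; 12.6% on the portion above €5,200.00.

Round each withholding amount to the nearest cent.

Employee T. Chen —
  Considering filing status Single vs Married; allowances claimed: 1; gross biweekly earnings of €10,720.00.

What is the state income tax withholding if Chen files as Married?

State Income Tax (Married): taxable = €10,720.00 − 1×€160.00 = €10,560.00
  €395.20 + 12.6% × (€10,560.00 − €5,200.00) = €395.20 + 12.6% × €5,360.00 = €1,070.56

€1,070.56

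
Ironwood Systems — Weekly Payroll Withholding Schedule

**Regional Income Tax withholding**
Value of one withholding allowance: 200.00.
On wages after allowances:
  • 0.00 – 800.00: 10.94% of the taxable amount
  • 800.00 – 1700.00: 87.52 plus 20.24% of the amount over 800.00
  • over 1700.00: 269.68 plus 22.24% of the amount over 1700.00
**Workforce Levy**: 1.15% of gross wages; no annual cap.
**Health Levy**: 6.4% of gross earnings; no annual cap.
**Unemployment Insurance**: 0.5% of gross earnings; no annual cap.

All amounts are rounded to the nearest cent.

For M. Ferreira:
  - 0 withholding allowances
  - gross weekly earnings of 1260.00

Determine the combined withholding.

282.05

Regional Income Tax: taxable = 1260.00
  87.52 + 20.24% × (1260.00 − 800.00) = 87.52 + 20.24% × 460.00 = 180.62
Workforce Levy: 1.15% × 1260.00 = 14.49
Health Levy: 6.4% × 1260.00 = 80.64
Unemployment Insurance: 0.5% × 1260.00 = 6.30
Total: 180.62 + 14.49 + 80.64 + 6.30 = 282.05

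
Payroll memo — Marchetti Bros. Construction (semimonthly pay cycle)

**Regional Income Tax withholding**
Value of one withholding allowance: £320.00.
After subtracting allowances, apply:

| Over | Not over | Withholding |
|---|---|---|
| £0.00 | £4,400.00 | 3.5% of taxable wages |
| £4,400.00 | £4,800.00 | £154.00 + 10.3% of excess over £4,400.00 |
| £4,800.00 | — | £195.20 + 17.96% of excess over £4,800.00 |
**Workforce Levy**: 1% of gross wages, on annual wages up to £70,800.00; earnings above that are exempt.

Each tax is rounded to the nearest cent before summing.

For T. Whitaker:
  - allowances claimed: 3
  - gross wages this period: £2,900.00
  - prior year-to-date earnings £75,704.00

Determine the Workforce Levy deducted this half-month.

£0.00

Workforce Levy: YTD £75,704.00 ≥ cap £70,800.00 → £0.00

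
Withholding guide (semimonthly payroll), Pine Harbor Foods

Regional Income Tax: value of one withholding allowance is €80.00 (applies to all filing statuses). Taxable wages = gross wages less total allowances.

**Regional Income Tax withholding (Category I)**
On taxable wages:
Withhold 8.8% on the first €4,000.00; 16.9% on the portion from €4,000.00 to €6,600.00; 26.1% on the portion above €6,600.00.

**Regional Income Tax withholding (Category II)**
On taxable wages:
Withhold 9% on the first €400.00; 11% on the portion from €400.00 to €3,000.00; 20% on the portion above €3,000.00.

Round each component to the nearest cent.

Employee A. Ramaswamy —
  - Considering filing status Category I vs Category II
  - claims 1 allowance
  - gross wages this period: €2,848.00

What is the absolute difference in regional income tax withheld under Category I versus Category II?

Regional Income Tax (Category I): taxable = €2,848.00 − 1×€80.00 = €2,768.00
  8.8% × €2,768.00 = €243.58
Regional Income Tax (Category II): taxable = €2,848.00 − 1×€80.00 = €2,768.00
  €36.00 + 11% × (€2,768.00 − €400.00) = €36.00 + 11% × €2,368.00 = €296.48
Difference: |€243.58 − €296.48| = €52.90 (higher under Category II)

€52.90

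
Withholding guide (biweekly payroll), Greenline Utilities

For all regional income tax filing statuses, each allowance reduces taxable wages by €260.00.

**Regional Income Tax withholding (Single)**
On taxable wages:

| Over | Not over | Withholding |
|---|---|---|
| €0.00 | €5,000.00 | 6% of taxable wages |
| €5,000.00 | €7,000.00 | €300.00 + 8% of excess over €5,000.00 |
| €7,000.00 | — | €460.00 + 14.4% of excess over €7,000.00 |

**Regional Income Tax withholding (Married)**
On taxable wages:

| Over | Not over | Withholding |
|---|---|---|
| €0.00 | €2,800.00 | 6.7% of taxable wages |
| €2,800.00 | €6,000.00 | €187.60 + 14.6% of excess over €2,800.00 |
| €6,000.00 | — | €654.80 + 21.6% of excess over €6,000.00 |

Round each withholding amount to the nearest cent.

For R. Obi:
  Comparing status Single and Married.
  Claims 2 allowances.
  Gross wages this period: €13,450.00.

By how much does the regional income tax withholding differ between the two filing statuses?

€837.76

Regional Income Tax (Single): taxable = €13,450.00 − 2×€260.00 = €12,930.00
  €460.00 + 14.4% × (€12,930.00 − €7,000.00) = €460.00 + 14.4% × €5,930.00 = €1,313.92
Regional Income Tax (Married): taxable = €13,450.00 − 2×€260.00 = €12,930.00
  €654.80 + 21.6% × (€12,930.00 − €6,000.00) = €654.80 + 21.6% × €6,930.00 = €2,151.68
Difference: |€1,313.92 − €2,151.68| = €837.76 (higher under Married)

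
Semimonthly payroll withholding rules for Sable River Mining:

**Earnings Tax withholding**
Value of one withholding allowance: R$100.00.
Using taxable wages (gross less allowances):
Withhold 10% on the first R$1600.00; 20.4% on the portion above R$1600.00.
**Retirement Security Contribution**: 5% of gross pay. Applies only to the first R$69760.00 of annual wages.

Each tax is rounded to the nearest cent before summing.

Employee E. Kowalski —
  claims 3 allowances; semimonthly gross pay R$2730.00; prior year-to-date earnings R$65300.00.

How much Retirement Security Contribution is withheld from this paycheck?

R$136.50

Retirement Security Contribution: 5% × R$2730.00 = R$136.50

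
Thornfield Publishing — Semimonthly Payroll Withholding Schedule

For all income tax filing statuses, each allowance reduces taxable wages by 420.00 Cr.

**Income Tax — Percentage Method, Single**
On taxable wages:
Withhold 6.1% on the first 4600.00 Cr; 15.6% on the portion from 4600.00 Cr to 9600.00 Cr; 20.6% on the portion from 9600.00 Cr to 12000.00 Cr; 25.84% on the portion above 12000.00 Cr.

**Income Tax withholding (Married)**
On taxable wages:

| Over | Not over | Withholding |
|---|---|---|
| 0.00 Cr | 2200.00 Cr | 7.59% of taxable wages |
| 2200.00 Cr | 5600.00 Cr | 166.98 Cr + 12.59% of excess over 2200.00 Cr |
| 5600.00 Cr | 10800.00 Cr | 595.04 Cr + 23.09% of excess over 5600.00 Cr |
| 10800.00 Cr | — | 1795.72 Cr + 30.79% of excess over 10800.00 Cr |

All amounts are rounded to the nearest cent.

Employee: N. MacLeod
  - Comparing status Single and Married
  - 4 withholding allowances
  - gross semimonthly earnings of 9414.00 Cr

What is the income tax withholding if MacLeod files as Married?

1087.78 Cr

Income Tax (Married): taxable = 9414.00 Cr − 4×420.00 Cr = 7734.00 Cr
  595.04 Cr + 23.09% × (7734.00 Cr − 5600.00 Cr) = 595.04 Cr + 23.09% × 2134.00 Cr = 1087.78 Cr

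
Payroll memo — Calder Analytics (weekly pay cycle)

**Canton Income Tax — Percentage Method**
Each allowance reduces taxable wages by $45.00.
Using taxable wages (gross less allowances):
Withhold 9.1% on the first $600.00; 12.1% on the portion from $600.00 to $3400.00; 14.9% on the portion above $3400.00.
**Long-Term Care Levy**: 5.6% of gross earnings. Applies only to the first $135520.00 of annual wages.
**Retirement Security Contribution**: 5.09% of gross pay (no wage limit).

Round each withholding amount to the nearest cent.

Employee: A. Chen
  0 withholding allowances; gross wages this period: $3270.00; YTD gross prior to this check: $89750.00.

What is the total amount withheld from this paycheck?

Canton Income Tax: taxable = $3270.00
  $54.60 + 12.1% × ($3270.00 − $600.00) = $54.60 + 12.1% × $2670.00 = $377.67
Long-Term Care Levy: 5.6% × $3270.00 = $183.12
Retirement Security Contribution: 5.09% × $3270.00 = $166.44
Total: $377.67 + $183.12 + $166.44 = $727.23

$727.23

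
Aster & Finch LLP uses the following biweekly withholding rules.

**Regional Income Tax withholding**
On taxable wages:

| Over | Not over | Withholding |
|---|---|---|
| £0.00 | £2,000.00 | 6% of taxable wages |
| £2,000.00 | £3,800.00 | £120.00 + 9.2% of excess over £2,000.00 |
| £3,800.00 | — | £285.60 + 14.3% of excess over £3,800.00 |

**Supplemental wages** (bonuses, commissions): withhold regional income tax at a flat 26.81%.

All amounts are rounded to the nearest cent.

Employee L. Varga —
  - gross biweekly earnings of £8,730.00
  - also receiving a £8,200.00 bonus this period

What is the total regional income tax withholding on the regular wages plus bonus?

Regional Income Tax: taxable = £8,730.00
  £285.60 + 14.3% × (£8,730.00 − £3,800.00) = £285.60 + 14.3% × £4,930.00 = £990.59
Supplemental (26.81% flat on bonus): 26.81% × £8,200.00 = £2,198.42
Total regional income tax: £990.59 + £2,198.42 = £3,189.01

£3,189.01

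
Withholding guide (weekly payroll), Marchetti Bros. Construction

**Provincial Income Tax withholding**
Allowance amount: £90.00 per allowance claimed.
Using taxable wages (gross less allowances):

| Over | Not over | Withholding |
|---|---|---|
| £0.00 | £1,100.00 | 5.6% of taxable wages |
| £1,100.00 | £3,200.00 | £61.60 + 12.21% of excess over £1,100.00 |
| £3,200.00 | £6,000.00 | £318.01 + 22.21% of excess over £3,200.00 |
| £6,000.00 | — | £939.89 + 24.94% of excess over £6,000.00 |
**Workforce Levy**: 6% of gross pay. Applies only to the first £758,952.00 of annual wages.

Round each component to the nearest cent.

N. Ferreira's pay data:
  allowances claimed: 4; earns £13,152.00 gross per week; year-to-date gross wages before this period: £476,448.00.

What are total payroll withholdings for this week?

£3,422.93

Provincial Income Tax: taxable = £13,152.00 − 4×£90.00 = £12,792.00
  £939.89 + 24.94% × (£12,792.00 − £6,000.00) = £939.89 + 24.94% × £6,792.00 = £2,633.81
Workforce Levy: 6% × £13,152.00 = £789.12
Total: £2,633.81 + £789.12 = £3,422.93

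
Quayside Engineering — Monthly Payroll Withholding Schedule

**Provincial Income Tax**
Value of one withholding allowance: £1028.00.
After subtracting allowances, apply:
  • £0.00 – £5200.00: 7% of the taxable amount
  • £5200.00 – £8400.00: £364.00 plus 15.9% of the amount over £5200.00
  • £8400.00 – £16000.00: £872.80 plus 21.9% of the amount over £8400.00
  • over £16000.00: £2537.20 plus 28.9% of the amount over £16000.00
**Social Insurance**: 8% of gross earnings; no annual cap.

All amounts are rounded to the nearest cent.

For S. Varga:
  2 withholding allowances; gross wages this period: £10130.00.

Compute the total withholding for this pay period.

Provincial Income Tax: taxable = £10130.00 − 2×£1028.00 = £8074.00
  £364.00 + 15.9% × (£8074.00 − £5200.00) = £364.00 + 15.9% × £2874.00 = £820.97
Social Insurance: 8% × £10130.00 = £810.40
Total: £820.97 + £810.40 = £1631.37

£1631.37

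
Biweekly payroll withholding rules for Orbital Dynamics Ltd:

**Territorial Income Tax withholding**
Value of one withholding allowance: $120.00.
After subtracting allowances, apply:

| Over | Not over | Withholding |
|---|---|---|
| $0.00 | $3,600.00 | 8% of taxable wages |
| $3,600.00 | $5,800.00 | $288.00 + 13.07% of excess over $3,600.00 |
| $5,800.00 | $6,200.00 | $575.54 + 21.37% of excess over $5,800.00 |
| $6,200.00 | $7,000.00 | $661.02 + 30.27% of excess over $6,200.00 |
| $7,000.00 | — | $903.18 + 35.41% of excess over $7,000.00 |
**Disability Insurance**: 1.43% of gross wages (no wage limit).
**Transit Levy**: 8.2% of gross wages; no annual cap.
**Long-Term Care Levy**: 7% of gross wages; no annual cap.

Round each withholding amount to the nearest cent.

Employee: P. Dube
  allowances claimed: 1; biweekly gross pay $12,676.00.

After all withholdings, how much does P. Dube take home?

$7,697.42

Territorial Income Tax: taxable = $12,676.00 − 1×$120.00 = $12,556.00
  $903.18 + 35.41% × ($12,556.00 − $7,000.00) = $903.18 + 35.41% × $5,556.00 = $2,870.56
Disability Insurance: 1.43% × $12,676.00 = $181.27
Transit Levy: 8.2% × $12,676.00 = $1,039.43
Long-Term Care Levy: 7% × $12,676.00 = $887.32
Total withheld: $2,870.56 + $181.27 + $1,039.43 + $887.32 = $4,978.58
Net pay: $12,676.00 − $4,978.58 = $7,697.42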